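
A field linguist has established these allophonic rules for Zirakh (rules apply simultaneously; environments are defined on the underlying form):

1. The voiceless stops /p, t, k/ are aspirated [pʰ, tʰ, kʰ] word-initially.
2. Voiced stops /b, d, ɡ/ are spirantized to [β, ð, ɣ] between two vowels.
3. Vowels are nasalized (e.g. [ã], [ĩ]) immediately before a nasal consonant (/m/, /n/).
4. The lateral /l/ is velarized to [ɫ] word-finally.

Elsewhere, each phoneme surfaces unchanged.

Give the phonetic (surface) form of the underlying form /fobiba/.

/f/ (word-initial) is unaffected → [f].
/o/ (between /f/ and /b/): rule 3 targets it, but not before a nasal consonant → unchanged [o].
/b/ — between /o/ and /i/, between two vowels — surfaces as [β] (rule 2).
/i/ — between /b/ and /b/; rule 3 does not apply here → [i].
/b/ meets the environment for rule 2 (between two vowels) → [β].
/a/ (word-final) is in the target of rule 3 but the environment (before a nasal consonant) is not met → [a].

[foβiβa]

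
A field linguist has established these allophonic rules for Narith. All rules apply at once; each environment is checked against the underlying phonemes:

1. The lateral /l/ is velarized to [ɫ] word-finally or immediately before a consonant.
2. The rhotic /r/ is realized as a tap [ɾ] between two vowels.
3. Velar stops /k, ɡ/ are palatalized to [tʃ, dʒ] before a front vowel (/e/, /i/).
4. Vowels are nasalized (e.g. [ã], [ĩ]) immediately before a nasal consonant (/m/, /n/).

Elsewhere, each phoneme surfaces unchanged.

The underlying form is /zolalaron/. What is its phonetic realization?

/o/ (between /z/ and /l/) is in the target of rule 4 but the environment (before a nasal consonant) is not met → [o].
/l/ (between /o/ and /a/) fails the environment for rule 1, so it stays [l].
/a/ (between /l/ and /l/) is in the target of rule 4 but the environment (before a nasal consonant) is not met → [a].
/l/ (between /a/ and /a/): rule 1 targets it, but not word-finally or immediately before a consonant → unchanged [l].
/a/ (between /l/ and /r/) fails the environment for rule 4, so it stays [a].
/r/ meets the environment for rule 2 (between two vowels) → [ɾ].
/o/ (between /r/ and /n/): before a nasal consonant, so rule 4 applies → [õ].

[zolalaɾõn]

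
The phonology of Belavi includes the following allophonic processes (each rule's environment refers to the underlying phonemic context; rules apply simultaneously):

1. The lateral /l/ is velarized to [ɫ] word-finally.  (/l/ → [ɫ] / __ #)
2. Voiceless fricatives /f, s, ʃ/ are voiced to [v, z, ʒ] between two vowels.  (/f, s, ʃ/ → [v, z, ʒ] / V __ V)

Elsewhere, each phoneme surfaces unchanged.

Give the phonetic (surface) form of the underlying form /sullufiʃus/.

/s/ (word-initial): rule 2 targets it, but not between two vowels → unchanged [s].
/u/ (between /s/ and /l/): no rule targets it → [u].
/l/ (between /u/ and /l/) is in the target of rule 1 but the environment (word-finally) is not met → [l].
/l/ (between /l/ and /u/): rule 1 targets it, but not word-finally → unchanged [l].
/u/ (between /l/ and /f/) is unaffected → [u].
Rule 2 applies to /f/ (between /u/ and /i/: between two vowels) → [v].
/i/ (between /f/ and /ʃ/): no rule targets it → [i].
/ʃ/ (between /i/ and /u/): between two vowels, so rule 2 applies → [ʒ].
/u/ (between /ʃ/ and /s/): no rule targets it → [u].
/s/ (word-final) fails the environment for rule 2, so it stays [s].

[sulluviʒus]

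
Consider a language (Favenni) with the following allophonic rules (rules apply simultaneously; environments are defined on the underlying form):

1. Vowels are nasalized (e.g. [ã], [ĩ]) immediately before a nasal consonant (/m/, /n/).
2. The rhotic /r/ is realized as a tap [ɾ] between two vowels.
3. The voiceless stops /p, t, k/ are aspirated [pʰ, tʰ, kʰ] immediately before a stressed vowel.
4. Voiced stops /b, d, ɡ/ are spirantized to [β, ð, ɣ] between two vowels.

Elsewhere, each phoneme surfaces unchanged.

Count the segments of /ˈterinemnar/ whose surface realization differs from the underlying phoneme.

Segments that undergo a rule: /t/ → [tʰ] (rule 3); /r/ → [ɾ] (rule 2); /i/ → [ĩ] (rule 1); /e/ → [ẽ] (rule 1).
All other segments surface unchanged.

4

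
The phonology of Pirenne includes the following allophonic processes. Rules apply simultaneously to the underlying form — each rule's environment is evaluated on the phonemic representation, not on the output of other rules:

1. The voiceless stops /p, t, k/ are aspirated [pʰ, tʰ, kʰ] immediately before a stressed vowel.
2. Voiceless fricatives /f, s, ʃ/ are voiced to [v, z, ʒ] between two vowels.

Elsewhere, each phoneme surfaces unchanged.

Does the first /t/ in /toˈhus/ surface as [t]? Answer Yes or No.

/t/ — word-initial; rule 1 does not apply here → [t].
The actual realization is [t], which matches [t].

Yes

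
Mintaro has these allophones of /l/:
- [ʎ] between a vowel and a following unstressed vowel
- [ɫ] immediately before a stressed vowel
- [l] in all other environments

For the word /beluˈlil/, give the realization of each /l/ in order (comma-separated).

Occurrence 1 (position 3): between a vowel and a following unstressed vowel → [ʎ].
Occurrence 2 (position 5): immediately before a stressed vowel → [ɫ].
Occurrence 3 (position 7): no conditioning environment matches → elsewhere allophone [l].

[ʎ], [ɫ], [l]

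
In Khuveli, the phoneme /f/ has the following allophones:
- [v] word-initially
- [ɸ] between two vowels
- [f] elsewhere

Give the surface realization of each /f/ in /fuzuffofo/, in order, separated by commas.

Occurrence 1 (position 1): word-initially → [v].
Occurrence 2 (position 5): no conditioning environment matches → elsewhere allophone [f].
Occurrence 3 (position 6): no conditioning environment matches → elsewhere allophone [f].
Occurrence 4 (position 8): between two vowels → [ɸ].

[v], [f], [f], [ɸ]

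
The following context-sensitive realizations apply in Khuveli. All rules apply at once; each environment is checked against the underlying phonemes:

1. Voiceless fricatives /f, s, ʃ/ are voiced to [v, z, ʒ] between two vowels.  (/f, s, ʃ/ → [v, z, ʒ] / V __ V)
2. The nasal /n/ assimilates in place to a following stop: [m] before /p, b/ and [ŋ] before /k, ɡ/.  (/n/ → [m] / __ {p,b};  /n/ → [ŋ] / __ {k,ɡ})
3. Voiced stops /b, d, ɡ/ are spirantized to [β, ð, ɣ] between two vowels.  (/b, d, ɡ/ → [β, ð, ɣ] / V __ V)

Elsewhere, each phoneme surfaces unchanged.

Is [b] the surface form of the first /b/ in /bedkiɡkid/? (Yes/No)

/b/ (word-initial) fails the environment for rule 3, so it stays [b].
The actual realization is [b], which matches [b].

Yes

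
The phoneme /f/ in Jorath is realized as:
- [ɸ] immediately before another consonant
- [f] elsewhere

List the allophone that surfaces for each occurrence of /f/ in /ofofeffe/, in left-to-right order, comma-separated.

Occurrence 1 (position 2): no conditioning environment matches → elsewhere allophone [f].
Occurrence 2 (position 4): no conditioning environment matches → elsewhere allophone [f].
Occurrence 3 (position 6): immediately before another consonant → [ɸ].
Occurrence 4 (position 7): no conditioning environment matches → elsewhere allophone [f].

[f], [f], [ɸ], [f]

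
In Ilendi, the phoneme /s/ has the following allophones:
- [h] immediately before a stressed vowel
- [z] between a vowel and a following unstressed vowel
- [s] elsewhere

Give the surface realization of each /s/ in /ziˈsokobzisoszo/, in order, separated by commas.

Occurrence 1 (position 3): immediately before a stressed vowel → [h].
Occurrence 2 (position 10): between a vowel and a following unstressed vowel → [z].
Occurrence 3 (position 12): no conditioning environment matches → elsewhere allophone [s].

[h], [z], [s]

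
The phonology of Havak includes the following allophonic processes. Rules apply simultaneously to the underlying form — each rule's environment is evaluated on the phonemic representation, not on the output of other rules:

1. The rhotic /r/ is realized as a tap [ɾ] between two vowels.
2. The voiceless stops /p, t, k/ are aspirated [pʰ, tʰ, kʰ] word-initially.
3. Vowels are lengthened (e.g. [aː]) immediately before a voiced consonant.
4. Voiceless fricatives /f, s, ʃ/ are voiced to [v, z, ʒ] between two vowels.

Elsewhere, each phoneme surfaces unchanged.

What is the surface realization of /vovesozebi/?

/v/ (word-initial): no rule targets it → [v].
/o/ — between /v/ and /v/, before a voiced consonant — surfaces as [oː] (rule 3).
/v/ (between /o/ and /e/) is unaffected → [v].
/e/ (between /v/ and /s/): rule 3 targets it, but not before a voiced consonant → unchanged [e].
/s/ (between /e/ and /o/): between two vowels, so rule 4 applies → [z].
/o/ (between /s/ and /z/): before a voiced consonant, so rule 3 applies → [oː].
/z/ (between /o/ and /e/) is unaffected → [z].
Rule 3 applies to /e/ (between /z/ and /b/: before a voiced consonant) → [eː].
/b/ — not in any rule's target class → [b].
/i/ (word-final) is in the target of rule 3 but the environment (before a voiced consonant) is not met → [i].

[voːvezoːzeːbi]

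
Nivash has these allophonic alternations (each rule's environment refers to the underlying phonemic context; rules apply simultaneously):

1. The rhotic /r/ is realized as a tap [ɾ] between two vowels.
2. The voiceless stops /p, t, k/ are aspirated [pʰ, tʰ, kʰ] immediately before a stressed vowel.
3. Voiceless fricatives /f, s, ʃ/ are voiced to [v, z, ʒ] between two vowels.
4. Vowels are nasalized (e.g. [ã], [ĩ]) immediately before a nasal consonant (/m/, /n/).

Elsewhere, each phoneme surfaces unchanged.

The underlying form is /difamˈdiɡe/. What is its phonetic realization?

[divãmˈdiɡe]

/d/ stays [d].
/i/ (between /d/ and /f/): rule 4 targets it, but not before a nasal consonant → unchanged [i].
/f/ (between /i/ and /a/): between two vowels, so rule 3 applies → [v].
/a/ (between /f/ and /m/) occurs before a nasal consonant → [ã] by rule 4.
/m/ — not in any rule's target class → [m].
/d/ stays [d].
/i/ — between /d/ and /ɡ/; rule 4 does not apply here → [i].
/ɡ/ — not in any rule's target class → [ɡ].
/e/ — word-final; rule 4 does not apply here → [e].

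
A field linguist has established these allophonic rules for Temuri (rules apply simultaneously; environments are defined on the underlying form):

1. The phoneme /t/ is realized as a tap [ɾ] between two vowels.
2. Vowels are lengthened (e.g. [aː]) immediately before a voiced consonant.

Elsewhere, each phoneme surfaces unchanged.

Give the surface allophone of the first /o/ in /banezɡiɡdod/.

[oː]

/o/ (between /d/ and /d/) occurs before a voiced consonant → [oː] by rule 2.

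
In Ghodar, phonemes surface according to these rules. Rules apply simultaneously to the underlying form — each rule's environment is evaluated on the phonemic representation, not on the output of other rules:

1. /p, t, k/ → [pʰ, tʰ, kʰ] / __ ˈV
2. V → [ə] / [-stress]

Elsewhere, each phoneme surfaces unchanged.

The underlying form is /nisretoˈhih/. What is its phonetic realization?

[nəsrətəˈhih]

/n/ (word-initial): no rule targets it → [n].
/i/ (between /n/ and /s/) occurs in an unstressed syllable → [ə] by rule 2.
/s/ (between /i/ and /r/): no rule targets it → [s].
/r/ (between /s/ and /e/) is unaffected → [r].
/e/ (between /r/ and /t/): in an unstressed syllable, so rule 2 applies → [ə].
/t/ (between /e/ and /o/) is in the target of rule 1 but the environment (immediately before a stressed vowel) is not met → [t].
/o/ meets the environment for rule 2 (in an unstressed syllable) → [ə].
/h/ (between /o/ and /i/): no rule targets it → [h].
/i/ (between /h/ and /h/) fails the environment for rule 2, so it stays [i].
/h/ — not in any rule's target class → [h].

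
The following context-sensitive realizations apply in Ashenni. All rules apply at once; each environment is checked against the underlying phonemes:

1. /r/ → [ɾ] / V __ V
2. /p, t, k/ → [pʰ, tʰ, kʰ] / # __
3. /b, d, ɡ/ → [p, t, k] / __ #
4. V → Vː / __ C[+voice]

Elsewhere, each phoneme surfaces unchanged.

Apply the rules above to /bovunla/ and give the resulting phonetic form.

/b/ (word-initial): rule 3 targets it, but not word-finally → unchanged [b].
/o/ (between /b/ and /v/): before a voiced consonant, so rule 4 applies → [oː].
/v/ — not in any rule's target class → [v].
/u/ (between /v/ and /n/): before a voiced consonant, so rule 4 applies → [uː].
/n/ — not in any rule's target class → [n].
/l/ (between /n/ and /a/) is unaffected → [l].
/a/ (word-final) fails the environment for rule 4, so it stays [a].

[boːvuːnla]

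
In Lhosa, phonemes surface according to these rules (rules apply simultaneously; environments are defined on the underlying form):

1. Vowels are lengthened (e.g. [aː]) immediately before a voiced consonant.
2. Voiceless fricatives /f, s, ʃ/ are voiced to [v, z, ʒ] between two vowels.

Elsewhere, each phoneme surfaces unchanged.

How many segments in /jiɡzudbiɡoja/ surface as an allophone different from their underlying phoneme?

Segments that undergo a rule: /i/ → [iː] (rule 1); /u/ → [uː] (rule 1); /i/ → [iː] (rule 1); /o/ → [oː] (rule 1).
All other segments surface unchanged.

4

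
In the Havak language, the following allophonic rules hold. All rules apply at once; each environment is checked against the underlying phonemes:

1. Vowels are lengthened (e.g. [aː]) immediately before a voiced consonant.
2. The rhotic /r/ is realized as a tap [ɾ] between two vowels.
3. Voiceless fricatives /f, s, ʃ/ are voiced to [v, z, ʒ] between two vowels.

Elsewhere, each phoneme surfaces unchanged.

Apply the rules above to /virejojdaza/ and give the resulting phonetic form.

[viːɾeːjoːjdaːza]

/v/ (word-initial): no rule targets it → [v].
/i/ meets the environment for rule 1 (before a voiced consonant) → [iː].
/r/ — between /i/ and /e/, between two vowels — surfaces as [ɾ] (rule 2).
/e/ (between /r/ and /j/) occurs before a voiced consonant → [eː] by rule 1.
/j/ (between /e/ and /o/): no rule targets it → [j].
/o/ — between /j/ and /j/, before a voiced consonant — surfaces as [oː] (rule 1).
/j/ (between /o/ and /d/): no rule targets it → [j].
/d/ (between /j/ and /a/) is unaffected → [d].
/a/ — between /d/ and /z/, before a voiced consonant — surfaces as [aː] (rule 1).
/z/ (between /a/ and /a/): no rule targets it → [z].
/a/ — word-final; rule 1 does not apply here → [a].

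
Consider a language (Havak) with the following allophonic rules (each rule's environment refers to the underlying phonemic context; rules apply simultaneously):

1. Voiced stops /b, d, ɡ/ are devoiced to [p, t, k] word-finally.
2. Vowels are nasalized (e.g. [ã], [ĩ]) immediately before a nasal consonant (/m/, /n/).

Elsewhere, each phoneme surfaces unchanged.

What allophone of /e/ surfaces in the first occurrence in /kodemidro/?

[ẽ]

Rule 2 applies to /e/ (between /d/ and /m/: before a nasal consonant) → [ẽ].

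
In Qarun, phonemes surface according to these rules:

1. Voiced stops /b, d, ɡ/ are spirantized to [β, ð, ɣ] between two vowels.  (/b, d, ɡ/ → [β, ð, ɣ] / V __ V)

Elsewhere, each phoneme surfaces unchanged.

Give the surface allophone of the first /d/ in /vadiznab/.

/d/ — between /a/ and /i/, between two vowels — surfaces as [ð] (rule 1).

[ð]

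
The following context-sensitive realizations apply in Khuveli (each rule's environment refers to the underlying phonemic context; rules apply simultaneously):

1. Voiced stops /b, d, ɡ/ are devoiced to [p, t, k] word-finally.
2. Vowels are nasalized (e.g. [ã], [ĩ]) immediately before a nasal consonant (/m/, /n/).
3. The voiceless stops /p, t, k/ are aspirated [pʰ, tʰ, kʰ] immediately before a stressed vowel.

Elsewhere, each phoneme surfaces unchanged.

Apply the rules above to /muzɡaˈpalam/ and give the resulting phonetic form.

[muzɡaˈpʰalãm]

/m/ (word-initial) is unaffected → [m].
/u/ (between /m/ and /z/): rule 2 targets it, but not before a nasal consonant → unchanged [u].
/z/ (between /u/ and /ɡ/): no rule targets it → [z].
/ɡ/ — between /z/ and /a/; rule 1 does not apply here → [ɡ].
/a/ (between /ɡ/ and /p/) is in the target of rule 2 but the environment (before a nasal consonant) is not met → [a].
/p/ (between /a/ and /a/) occurs immediately before a stressed vowel → [pʰ] by rule 3.
/a/ (between /p/ and /l/) fails the environment for rule 2, so it stays [a].
/l/ — not in any rule's target class → [l].
/a/ meets the environment for rule 2 (before a nasal consonant) → [ã].
/m/ — not in any rule's target class → [m].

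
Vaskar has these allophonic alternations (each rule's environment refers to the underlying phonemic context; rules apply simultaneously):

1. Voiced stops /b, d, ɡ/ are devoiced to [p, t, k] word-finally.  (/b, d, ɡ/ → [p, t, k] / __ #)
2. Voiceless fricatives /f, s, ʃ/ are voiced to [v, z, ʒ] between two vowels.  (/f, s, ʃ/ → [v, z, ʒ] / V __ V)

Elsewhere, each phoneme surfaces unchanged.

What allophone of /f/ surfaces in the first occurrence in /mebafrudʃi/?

[f]

/f/ (between /a/ and /r/) is in the target of rule 2 but the environment (between two vowels) is not met → [f].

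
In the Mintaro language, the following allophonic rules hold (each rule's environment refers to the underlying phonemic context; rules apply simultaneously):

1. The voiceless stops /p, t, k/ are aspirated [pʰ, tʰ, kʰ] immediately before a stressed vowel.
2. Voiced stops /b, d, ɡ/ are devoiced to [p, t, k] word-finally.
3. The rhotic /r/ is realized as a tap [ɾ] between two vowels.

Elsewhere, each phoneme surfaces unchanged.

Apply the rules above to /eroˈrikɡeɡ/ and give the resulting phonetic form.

/e/ stays [e].
Rule 3 applies to /r/ (between /e/ and /o/: between two vowels) → [ɾ].
/o/ — not in any rule's target class → [o].
/r/ (between /o/ and /i/) occurs between two vowels → [ɾ] by rule 3.
/i/ stays [i].
/k/ (between /i/ and /ɡ/): rule 1 targets it, but not immediately before a stressed vowel → unchanged [k].
/ɡ/ (between /k/ and /e/) fails the environment for rule 2, so it stays [ɡ].
/e/ stays [e].
/ɡ/ — word-final, word-finally — surfaces as [k] (rule 2).

[eɾoˈɾikɡek]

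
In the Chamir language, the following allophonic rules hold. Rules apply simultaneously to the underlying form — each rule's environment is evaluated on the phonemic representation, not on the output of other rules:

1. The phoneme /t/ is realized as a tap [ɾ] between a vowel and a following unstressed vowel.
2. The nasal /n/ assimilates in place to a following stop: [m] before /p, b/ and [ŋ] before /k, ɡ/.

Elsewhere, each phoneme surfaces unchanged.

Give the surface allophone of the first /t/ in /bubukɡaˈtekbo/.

/t/ (between /a/ and /e/) fails the environment for rule 1, so it stays [t].

[t]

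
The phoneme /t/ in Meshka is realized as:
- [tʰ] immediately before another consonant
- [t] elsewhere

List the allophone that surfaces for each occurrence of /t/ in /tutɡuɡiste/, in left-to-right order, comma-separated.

[t], [tʰ], [t]

Occurrence 1 (position 1): no conditioning environment matches → elsewhere allophone [t].
Occurrence 2 (position 3): immediately before another consonant → [tʰ].
Occurrence 3 (position 9): no conditioning environment matches → elsewhere allophone [t].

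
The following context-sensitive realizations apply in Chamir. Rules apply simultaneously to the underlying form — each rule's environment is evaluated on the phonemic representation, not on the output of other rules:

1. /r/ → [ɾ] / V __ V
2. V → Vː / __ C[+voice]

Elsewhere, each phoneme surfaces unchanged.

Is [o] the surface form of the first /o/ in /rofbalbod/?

Yes

/o/ (between /r/ and /f/) is in the target of rule 2 but the environment (before a voiced consonant) is not met → [o].
The actual realization is [o], which matches [o].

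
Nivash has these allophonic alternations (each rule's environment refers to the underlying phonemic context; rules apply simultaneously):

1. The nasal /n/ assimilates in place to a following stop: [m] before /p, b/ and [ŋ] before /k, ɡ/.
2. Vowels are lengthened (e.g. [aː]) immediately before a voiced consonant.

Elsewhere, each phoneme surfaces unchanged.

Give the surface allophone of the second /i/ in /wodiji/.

[i]

/i/ (word-final) is in the target of rule 2 but the environment (before a voiced consonant) is not met → [i].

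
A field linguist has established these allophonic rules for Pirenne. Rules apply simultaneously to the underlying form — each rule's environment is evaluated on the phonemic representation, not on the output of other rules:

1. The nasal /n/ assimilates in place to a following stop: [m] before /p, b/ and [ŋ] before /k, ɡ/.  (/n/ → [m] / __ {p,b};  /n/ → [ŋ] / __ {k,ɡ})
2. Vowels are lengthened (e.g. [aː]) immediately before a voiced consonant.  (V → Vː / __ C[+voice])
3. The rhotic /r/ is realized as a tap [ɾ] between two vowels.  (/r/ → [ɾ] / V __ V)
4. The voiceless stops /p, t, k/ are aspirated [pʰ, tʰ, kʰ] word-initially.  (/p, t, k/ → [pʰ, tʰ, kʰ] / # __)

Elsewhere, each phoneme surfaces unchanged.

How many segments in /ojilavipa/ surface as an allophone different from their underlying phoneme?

Segments that undergo a rule: /o/ → [oː] (rule 2); /i/ → [iː] (rule 2); /a/ → [aː] (rule 2).
All other segments surface unchanged.

3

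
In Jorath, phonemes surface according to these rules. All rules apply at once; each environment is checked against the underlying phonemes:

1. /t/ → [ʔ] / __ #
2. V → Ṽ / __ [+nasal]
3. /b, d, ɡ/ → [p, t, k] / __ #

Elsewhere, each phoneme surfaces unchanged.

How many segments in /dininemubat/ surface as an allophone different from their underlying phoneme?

Segments that undergo a rule: /i/ → [ĩ] (rule 2); /i/ → [ĩ] (rule 2); /e/ → [ẽ] (rule 2); /t/ → [ʔ] (rule 1).
All other segments surface unchanged.

4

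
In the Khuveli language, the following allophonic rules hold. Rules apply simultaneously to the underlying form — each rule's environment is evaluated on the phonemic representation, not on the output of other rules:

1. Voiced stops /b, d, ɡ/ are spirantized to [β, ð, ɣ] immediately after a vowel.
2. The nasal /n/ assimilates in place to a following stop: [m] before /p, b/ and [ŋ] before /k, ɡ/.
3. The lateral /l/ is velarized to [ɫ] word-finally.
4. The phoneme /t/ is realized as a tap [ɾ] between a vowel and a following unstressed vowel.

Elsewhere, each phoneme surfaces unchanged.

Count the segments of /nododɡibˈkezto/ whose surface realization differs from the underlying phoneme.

Segments that undergo a rule: /d/ → [ð] (rule 1); /d/ → [ð] (rule 1); /b/ → [β] (rule 1).
All other segments surface unchanged.

3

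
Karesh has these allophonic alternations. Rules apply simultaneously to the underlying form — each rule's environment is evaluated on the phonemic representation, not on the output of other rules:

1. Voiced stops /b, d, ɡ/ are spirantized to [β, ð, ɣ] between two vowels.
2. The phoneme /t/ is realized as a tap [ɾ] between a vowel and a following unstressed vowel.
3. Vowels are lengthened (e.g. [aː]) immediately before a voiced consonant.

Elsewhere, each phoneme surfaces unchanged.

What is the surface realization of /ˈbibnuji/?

[ˈbiːbnuːji]

/b/ — word-initial; rule 1 does not apply here → [b].
/i/ (between /b/ and /b/) occurs before a voiced consonant → [iː] by rule 3.
/b/ (between /i/ and /n/): rule 1 targets it, but not between two vowels → unchanged [b].
/n/ — not in any rule's target class → [n].
Rule 3 applies to /u/ (between /n/ and /j/: before a voiced consonant) → [uː].
/j/ (between /u/ and /i/) is unaffected → [j].
/i/ — word-final; rule 3 does not apply here → [i].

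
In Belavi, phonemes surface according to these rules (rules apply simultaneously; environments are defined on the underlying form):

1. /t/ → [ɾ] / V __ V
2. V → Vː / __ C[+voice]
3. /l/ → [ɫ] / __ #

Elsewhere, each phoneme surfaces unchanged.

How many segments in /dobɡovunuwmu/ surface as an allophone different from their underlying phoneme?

Segments that undergo a rule: /o/ → [oː] (rule 2); /o/ → [oː] (rule 2); /u/ → [uː] (rule 2); /u/ → [uː] (rule 2).
All other segments surface unchanged.

4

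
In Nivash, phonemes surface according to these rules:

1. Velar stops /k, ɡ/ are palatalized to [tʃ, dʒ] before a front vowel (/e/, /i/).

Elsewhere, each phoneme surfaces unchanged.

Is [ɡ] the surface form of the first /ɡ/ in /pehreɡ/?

Yes

/ɡ/ (word-final) is in the target of rule 1 but the environment (before a front vowel) is not met → [ɡ].
The actual realization is [ɡ], which matches [ɡ].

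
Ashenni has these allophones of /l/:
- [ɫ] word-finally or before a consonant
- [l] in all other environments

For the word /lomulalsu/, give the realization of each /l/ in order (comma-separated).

[l], [l], [ɫ]

Occurrence 1 (position 1): no conditioning environment matches → elsewhere allophone [l].
Occurrence 2 (position 5): no conditioning environment matches → elsewhere allophone [l].
Occurrence 3 (position 7): word-finally or before a consonant → [ɫ].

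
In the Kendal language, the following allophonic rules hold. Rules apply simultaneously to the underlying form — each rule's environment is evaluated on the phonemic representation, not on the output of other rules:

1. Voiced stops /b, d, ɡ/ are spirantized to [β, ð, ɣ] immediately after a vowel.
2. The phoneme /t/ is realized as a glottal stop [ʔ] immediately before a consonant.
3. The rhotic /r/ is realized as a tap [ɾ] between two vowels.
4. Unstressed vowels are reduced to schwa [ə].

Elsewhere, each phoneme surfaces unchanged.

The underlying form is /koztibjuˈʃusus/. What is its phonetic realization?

[kəztəβjəˈʃusəs]

/k/ — not in any rule's target class → [k].
/o/ (between /k/ and /z/): in an unstressed syllable, so rule 4 applies → [ə].
/z/ — not in any rule's target class → [z].
/t/ (between /z/ and /i/): rule 2 targets it, but not immediately before a consonant → unchanged [t].
/i/ (between /t/ and /b/) occurs in an unstressed syllable → [ə] by rule 4.
/b/ (between /i/ and /j/): immediately after a vowel, so rule 1 applies → [β].
/j/ — not in any rule's target class → [j].
/u/ — between /j/ and /ʃ/, in an unstressed syllable — surfaces as [ə] (rule 4).
/ʃ/ (between /u/ and /u/): no rule targets it → [ʃ].
/u/ (between /ʃ/ and /s/) fails the environment for rule 4, so it stays [u].
/s/ (between /u/ and /u/) is unaffected → [s].
/u/ meets the environment for rule 4 (in an unstressed syllable) → [ə].
/s/ (word-final) is unaffected → [s].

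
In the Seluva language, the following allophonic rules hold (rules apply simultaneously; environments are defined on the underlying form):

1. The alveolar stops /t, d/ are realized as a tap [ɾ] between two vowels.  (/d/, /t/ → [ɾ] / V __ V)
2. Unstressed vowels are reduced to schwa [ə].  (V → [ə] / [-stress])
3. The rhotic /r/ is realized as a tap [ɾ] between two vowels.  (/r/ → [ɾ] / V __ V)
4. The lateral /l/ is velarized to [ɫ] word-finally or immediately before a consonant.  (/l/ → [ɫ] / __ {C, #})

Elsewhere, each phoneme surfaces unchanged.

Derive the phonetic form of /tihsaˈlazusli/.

/t/ (word-initial): rule 1 targets it, but not between two vowels → unchanged [t].
/i/ — between /t/ and /h/, in an unstressed syllable — surfaces as [ə] (rule 2).
/a/ meets the environment for rule 2 (in an unstressed syllable) → [ə].
/l/ — between /a/ and /a/; rule 4 does not apply here → [l].
/a/ (between /l/ and /z/): rule 2 targets it, but not in an unstressed syllable → unchanged [a].
Rule 2 applies to /u/ (between /z/ and /s/: in an unstressed syllable) → [ə].
/l/ (between /s/ and /i/) is in the target of rule 4 but the environment (word-finally or immediately before a consonant) is not met → [l].
/i/ (word-final): in an unstressed syllable, so rule 2 applies → [ə].

[təhsəˈlazəslə]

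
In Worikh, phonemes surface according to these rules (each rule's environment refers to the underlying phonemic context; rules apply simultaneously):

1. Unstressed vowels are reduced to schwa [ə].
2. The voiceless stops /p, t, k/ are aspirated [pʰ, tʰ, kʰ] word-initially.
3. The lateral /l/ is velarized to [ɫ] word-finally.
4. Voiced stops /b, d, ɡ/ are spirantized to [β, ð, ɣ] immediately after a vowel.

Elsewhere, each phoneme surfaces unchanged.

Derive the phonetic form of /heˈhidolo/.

[həˈhiðələ]

/e/ (between /h/ and /h/) occurs in an unstressed syllable → [ə] by rule 1.
/i/ (between /h/ and /d/) is in the target of rule 1 but the environment (in an unstressed syllable) is not met → [i].
Rule 4 applies to /d/ (between /i/ and /o/: immediately after a vowel) → [ð].
Rule 1 applies to /o/ (between /d/ and /l/: in an unstressed syllable) → [ə].
/l/ — between /o/ and /o/; rule 3 does not apply here → [l].
/o/ (word-final): in an unstressed syllable, so rule 1 applies → [ə].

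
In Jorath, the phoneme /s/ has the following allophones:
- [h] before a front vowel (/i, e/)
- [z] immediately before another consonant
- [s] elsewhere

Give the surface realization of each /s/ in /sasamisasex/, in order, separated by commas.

Occurrence 1 (position 1): no conditioning environment matches → elsewhere allophone [s].
Occurrence 2 (position 3): no conditioning environment matches → elsewhere allophone [s].
Occurrence 3 (position 7): no conditioning environment matches → elsewhere allophone [s].
Occurrence 4 (position 9): before a front vowel (/i, e/) → [h].

[s], [s], [s], [h]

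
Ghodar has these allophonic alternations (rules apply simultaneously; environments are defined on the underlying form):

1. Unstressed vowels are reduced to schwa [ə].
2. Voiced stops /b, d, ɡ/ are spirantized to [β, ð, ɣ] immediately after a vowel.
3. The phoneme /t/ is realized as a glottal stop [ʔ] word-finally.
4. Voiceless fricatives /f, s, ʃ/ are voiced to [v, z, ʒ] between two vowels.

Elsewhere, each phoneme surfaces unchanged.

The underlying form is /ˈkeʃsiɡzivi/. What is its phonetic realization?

[ˈkeʃsəɣzəvə]

/e/ (between /k/ and /ʃ/): rule 1 targets it, but not in an unstressed syllable → unchanged [e].
/ʃ/ (between /e/ and /s/) fails the environment for rule 4, so it stays [ʃ].
/s/ (between /ʃ/ and /i/): rule 4 targets it, but not between two vowels → unchanged [s].
/i/ — between /s/ and /ɡ/, in an unstressed syllable — surfaces as [ə] (rule 1).
/ɡ/ meets the environment for rule 2 (immediately after a vowel) → [ɣ].
/i/ — between /z/ and /v/, in an unstressed syllable — surfaces as [ə] (rule 1).
Rule 1 applies to /i/ (word-final: in an unstressed syllable) → [ə].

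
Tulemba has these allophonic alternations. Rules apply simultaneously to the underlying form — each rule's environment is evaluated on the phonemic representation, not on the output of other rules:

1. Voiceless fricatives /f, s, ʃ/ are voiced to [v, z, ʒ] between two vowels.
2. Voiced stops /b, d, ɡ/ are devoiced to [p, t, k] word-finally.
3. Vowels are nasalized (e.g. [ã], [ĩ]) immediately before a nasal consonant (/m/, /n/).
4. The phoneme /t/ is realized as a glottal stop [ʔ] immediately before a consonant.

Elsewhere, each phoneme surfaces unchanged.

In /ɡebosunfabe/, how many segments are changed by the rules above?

2

Segments that undergo a rule: /s/ → [z] (rule 1); /u/ → [ũ] (rule 3).
All other segments surface unchanged.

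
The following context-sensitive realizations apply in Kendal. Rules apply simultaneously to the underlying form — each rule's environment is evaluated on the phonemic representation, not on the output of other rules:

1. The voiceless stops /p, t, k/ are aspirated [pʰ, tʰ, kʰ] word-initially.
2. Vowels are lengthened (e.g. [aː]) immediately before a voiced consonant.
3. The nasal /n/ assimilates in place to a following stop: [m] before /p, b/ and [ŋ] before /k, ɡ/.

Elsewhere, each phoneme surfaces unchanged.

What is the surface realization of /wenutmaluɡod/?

[weːnutmaːluːɡoːd]

/w/ (word-initial) is unaffected → [w].
/e/ (between /w/ and /n/) occurs before a voiced consonant → [eː] by rule 2.
/n/ (between /e/ and /u/) fails the environment for rule 3, so it stays [n].
/u/ — between /n/ and /t/; rule 2 does not apply here → [u].
/t/ (between /u/ and /m/) fails the environment for rule 1, so it stays [t].
/m/ (between /t/ and /a/): no rule targets it → [m].
Rule 2 applies to /a/ (between /m/ and /l/: before a voiced consonant) → [aː].
/l/ (between /a/ and /u/): no rule targets it → [l].
/u/ (between /l/ and /ɡ/) occurs before a voiced consonant → [uː] by rule 2.
/ɡ/ — not in any rule's target class → [ɡ].
/o/ (between /ɡ/ and /d/): before a voiced consonant, so rule 2 applies → [oː].
/d/ — not in any rule's target class → [d].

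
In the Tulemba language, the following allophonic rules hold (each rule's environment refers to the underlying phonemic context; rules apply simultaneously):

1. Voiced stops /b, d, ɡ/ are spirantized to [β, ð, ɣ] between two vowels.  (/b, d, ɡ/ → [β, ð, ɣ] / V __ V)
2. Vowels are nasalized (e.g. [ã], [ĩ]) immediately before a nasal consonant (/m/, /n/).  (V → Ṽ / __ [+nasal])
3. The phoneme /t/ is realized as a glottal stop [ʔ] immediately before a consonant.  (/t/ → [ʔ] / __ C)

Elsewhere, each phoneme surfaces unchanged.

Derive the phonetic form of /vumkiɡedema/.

Rule 2 applies to /u/ (between /v/ and /m/: before a nasal consonant) → [ũ].
/i/ — between /k/ and /ɡ/; rule 2 does not apply here → [i].
/ɡ/ — between /i/ and /e/, between two vowels — surfaces as [ɣ] (rule 1).
/e/ — between /ɡ/ and /d/; rule 2 does not apply here → [e].
/d/ (between /e/ and /e/) occurs between two vowels → [ð] by rule 1.
/e/ (between /d/ and /m/): before a nasal consonant, so rule 2 applies → [ẽ].
/a/ (word-final): rule 2 targets it, but not before a nasal consonant → unchanged [a].

[vũmkiɣeðẽma]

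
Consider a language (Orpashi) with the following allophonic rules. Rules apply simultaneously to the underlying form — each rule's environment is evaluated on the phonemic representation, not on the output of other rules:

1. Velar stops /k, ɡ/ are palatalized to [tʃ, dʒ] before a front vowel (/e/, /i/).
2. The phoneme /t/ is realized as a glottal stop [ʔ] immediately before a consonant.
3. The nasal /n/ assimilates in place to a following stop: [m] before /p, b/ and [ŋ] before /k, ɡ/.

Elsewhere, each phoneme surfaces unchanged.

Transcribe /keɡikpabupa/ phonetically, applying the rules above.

[tʃedʒikpabupa]

/k/ meets the environment for rule 1 (before a front vowel) → [tʃ].
/e/ stays [e].
Rule 1 applies to /ɡ/ (between /e/ and /i/: before a front vowel) → [dʒ].
/i/ stays [i].
/k/ (between /i/ and /p/) fails the environment for rule 1, so it stays [k].
/p/ — not in any rule's target class → [p].
/a/ stays [a].
/b/ (between /a/ and /u/) is unaffected → [b].
/u/ (between /b/ and /p/) is unaffected → [u].
/p/ (between /u/ and /a/) is unaffected → [p].
/a/ (word-final): no rule targets it → [a].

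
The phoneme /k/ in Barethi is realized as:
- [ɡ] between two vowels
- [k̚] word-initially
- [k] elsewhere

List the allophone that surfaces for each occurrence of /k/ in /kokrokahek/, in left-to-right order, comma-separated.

Occurrence 1 (position 1): word-initially → [k̚].
Occurrence 2 (position 3): no conditioning environment matches → elsewhere allophone [k].
Occurrence 3 (position 6): between two vowels → [ɡ].
Occurrence 4 (position 10): no conditioning environment matches → elsewhere allophone [k].

[k̚], [k], [ɡ], [k]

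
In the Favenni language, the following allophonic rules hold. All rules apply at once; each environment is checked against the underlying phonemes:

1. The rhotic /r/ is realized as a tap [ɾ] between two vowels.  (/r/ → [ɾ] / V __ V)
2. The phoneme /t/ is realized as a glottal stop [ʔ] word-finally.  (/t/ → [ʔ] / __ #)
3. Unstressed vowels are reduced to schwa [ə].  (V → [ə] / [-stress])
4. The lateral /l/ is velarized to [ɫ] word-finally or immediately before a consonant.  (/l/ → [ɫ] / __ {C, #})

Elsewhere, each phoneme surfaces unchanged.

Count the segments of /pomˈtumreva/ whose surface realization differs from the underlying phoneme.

Segments that undergo a rule: /o/ → [ə] (rule 3); /e/ → [ə] (rule 3); /a/ → [ə] (rule 3).
All other segments surface unchanged.

3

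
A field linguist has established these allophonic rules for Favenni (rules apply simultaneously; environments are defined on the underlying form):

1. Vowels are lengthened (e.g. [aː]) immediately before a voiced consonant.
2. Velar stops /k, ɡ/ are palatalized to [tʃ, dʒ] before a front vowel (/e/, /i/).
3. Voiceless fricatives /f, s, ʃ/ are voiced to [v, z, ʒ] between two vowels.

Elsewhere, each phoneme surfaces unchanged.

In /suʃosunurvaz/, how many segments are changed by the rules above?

5

Segments that undergo a rule: /ʃ/ → [ʒ] (rule 3); /s/ → [z] (rule 3); /u/ → [uː] (rule 1); /u/ → [uː] (rule 1); /a/ → [aː] (rule 1).
All other segments surface unchanged.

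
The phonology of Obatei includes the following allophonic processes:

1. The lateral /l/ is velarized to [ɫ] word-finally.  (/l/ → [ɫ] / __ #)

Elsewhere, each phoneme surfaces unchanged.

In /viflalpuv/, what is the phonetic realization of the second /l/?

/l/ (between /a/ and /p/) fails the environment for rule 1, so it stays [l].

[l]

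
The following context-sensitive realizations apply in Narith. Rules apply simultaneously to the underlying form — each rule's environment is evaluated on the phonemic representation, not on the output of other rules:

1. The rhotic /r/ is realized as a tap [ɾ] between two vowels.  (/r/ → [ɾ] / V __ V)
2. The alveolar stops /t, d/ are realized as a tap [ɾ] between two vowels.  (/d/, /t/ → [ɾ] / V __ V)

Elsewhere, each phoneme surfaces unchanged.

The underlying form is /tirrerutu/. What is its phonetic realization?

/t/ — word-initial; rule 2 does not apply here → [t].
/r/ (between /i/ and /r/) fails the environment for rule 1, so it stays [r].
/r/ (between /r/ and /e/): rule 1 targets it, but not between two vowels → unchanged [r].
/r/ (between /e/ and /u/) occurs between two vowels → [ɾ] by rule 1.
/t/ — between /u/ and /u/, between two vowels — surfaces as [ɾ] (rule 2).

[tirreɾuɾu]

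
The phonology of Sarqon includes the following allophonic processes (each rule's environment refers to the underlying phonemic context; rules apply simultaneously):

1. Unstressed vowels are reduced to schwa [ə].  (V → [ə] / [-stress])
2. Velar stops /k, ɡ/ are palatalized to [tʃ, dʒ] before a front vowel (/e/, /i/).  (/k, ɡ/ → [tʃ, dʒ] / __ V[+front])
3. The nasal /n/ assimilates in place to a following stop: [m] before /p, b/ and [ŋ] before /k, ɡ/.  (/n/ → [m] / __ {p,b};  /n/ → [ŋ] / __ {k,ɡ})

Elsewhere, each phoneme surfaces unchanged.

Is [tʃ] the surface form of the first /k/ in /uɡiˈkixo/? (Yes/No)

/k/ meets the environment for rule 2 (before a front vowel) → [tʃ].
The actual realization is [tʃ], which matches [tʃ].

Yes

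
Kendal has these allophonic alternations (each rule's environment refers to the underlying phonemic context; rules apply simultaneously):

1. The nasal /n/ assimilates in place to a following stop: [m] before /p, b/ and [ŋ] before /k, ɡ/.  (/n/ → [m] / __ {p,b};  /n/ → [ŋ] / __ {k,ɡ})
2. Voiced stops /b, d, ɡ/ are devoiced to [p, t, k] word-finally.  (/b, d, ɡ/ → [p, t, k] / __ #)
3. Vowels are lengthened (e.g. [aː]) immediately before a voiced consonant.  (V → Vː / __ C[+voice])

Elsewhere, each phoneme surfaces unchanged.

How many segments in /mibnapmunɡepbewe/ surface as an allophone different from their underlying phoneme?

Segments that undergo a rule: /i/ → [iː] (rule 3); /u/ → [uː] (rule 3); /n/ → [ŋ] (rule 1); /e/ → [eː] (rule 3).
All other segments surface unchanged.

4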